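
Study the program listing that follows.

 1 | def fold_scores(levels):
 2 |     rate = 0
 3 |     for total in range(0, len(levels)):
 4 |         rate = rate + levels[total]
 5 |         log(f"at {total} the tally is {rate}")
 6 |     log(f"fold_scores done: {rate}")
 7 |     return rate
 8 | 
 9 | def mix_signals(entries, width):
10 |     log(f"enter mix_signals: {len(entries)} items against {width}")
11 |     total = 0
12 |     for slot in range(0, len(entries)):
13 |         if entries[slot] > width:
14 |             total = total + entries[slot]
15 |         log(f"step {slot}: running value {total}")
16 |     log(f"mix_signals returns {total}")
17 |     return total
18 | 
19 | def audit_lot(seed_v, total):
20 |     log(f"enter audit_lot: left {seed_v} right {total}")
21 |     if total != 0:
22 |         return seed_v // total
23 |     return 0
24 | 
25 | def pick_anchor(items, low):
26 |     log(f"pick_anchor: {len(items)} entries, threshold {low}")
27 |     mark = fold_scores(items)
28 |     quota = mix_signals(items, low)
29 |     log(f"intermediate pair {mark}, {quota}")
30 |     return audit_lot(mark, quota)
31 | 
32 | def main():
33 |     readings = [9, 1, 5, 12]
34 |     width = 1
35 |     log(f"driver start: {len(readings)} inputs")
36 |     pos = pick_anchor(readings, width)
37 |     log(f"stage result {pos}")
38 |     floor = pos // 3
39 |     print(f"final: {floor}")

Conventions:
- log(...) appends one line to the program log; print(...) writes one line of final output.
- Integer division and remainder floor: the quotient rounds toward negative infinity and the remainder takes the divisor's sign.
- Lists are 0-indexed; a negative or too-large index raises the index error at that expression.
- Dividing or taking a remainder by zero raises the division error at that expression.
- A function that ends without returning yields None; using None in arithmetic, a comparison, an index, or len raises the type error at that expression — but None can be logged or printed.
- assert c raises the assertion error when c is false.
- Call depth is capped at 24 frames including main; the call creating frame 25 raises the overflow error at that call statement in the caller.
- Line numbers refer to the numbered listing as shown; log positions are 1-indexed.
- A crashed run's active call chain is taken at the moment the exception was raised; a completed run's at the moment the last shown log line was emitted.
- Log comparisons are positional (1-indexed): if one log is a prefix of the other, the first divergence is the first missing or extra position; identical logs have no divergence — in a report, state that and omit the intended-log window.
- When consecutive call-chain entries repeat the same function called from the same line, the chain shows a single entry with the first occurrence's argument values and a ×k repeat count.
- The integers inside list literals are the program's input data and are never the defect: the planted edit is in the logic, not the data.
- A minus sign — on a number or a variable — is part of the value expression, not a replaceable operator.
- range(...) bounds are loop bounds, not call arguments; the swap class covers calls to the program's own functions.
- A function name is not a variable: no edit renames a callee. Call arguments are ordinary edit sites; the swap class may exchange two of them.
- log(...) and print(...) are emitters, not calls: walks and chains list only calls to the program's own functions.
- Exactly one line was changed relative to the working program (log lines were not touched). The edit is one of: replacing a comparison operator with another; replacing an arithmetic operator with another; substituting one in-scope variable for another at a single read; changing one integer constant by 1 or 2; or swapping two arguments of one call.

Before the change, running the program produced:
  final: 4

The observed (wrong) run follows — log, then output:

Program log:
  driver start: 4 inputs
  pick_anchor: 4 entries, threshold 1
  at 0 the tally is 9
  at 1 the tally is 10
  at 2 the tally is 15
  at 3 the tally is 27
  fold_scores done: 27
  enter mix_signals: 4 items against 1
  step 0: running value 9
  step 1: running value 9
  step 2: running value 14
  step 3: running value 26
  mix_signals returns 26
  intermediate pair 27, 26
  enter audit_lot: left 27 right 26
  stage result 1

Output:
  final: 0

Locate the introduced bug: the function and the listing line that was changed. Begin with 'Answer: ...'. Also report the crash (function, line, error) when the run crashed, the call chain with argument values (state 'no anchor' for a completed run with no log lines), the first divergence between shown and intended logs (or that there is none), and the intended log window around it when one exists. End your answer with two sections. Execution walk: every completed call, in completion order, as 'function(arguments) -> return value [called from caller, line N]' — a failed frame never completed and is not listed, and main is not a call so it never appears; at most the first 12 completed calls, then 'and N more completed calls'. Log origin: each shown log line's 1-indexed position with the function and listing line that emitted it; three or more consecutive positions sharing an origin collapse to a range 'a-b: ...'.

Answer: the defect is in main at line 38.
Core observation: The logs agree in full; only the final output differs.
Call chain: main.
First divergence: there is none — every log position agrees.
Execution walk:
  fold_scores([9, 1, 5, 12]) -> 27  [called from pick_anchor, line 27]
  mix_signals([9, 1, 5, 12], 1) -> 26  [called from pick_anchor, line 28]
  audit_lot(27, 26) -> 1  [called from pick_anchor, line 30]
  pick_anchor([9, 1, 5, 12], 1) -> 1  [called from main, line 36]
Origin of each log line:
  1: logged in main at line 35
  2: logged in pick_anchor at line 26
  3-6: logged in fold_scores at line 5
  7: logged in fold_scores at line 6
  8: logged in mix_signals at line 10
  9-12: logged in mix_signals at line 15
  13: logged in mix_signals at line 16
  14: logged in pick_anchor at line 29
  15: logged in audit_lot at line 20
  16: logged in main at line 37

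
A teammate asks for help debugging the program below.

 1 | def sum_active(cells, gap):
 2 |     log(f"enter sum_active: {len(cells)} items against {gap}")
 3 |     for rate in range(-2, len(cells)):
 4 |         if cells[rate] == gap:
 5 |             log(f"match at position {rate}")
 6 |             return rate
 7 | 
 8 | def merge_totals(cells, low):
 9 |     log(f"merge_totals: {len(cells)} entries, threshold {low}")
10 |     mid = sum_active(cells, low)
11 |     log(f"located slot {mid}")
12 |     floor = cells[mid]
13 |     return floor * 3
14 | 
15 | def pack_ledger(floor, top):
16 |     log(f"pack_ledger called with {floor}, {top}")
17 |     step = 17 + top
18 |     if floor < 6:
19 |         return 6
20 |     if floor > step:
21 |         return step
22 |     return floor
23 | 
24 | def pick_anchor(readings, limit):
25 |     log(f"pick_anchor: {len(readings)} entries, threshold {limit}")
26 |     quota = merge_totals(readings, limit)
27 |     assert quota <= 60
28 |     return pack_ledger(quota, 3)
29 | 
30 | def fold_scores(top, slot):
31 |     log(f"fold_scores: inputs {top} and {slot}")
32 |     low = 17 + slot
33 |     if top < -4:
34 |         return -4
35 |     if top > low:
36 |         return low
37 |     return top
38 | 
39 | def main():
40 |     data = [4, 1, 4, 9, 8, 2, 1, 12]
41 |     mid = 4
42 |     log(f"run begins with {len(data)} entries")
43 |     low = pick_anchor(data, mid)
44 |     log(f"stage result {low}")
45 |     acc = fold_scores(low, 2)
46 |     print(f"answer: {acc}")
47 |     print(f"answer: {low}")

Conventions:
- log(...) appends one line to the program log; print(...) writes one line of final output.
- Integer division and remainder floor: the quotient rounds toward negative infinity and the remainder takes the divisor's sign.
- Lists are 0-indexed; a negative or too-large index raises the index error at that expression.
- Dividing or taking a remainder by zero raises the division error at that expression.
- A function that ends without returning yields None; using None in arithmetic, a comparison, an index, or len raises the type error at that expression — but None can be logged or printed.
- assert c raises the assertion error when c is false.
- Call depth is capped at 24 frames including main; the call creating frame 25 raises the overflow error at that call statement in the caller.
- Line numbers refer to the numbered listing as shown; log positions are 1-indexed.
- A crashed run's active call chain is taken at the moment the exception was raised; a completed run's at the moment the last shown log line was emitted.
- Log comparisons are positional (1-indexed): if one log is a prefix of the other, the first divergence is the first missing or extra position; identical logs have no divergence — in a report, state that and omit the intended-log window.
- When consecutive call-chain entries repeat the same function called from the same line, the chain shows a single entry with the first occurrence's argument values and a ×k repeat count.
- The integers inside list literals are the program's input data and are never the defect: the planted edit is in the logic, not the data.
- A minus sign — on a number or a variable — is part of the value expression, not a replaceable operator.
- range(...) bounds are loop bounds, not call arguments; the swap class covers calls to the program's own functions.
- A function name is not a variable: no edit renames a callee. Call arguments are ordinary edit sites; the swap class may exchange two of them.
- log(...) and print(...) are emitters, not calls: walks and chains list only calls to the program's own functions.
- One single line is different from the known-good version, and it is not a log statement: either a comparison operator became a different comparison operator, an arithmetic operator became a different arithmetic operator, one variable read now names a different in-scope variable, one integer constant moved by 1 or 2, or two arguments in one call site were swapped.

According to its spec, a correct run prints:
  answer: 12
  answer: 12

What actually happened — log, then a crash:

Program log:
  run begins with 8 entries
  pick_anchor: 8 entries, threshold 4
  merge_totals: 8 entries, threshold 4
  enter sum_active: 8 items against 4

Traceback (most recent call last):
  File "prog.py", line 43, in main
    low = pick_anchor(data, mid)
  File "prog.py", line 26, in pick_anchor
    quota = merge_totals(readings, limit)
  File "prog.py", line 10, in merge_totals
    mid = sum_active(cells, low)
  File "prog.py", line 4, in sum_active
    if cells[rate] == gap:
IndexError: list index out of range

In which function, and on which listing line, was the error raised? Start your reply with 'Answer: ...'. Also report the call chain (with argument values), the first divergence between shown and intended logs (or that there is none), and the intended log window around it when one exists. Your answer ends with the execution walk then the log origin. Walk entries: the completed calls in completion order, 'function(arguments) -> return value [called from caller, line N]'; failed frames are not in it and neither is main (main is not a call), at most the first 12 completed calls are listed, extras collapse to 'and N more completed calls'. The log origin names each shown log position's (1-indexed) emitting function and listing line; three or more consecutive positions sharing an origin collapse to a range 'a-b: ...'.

Answer: the error was raised in sum_active, line 4.
The tell: The shown log is a 4-line prefix of the intended one, whose next entry is 'match at position 0'.
Call chain: main -> pick_anchor([4, 1, 4, 9, 8, 2, 1, 12], 4) (called at line 43) -> merge_totals([4, 1, 4, 9, 8, 2, 1, 12], 4) (called at line 26) -> sum_active([4, 1, 4, 9, 8, 2, 1, 12], 4) (called at line 10).
First divergence: position 5 — the faulty run's log ends after 4 lines; the working version continues with 'match at position 0'.
Intended log window:
  3: merge_totals: 8 entries, threshold 4
  4: enter sum_active: 8 items against 4
  5: match at position 0
  6: located slot 0
Execution walk:
  (no call completed)
Origin of each log line:
  1: emitted by main (line 42)
  2: emitted by pick_anchor (line 25)
  3: emitted by merge_totals (line 9)
  4: emitted by sum_active (line 2)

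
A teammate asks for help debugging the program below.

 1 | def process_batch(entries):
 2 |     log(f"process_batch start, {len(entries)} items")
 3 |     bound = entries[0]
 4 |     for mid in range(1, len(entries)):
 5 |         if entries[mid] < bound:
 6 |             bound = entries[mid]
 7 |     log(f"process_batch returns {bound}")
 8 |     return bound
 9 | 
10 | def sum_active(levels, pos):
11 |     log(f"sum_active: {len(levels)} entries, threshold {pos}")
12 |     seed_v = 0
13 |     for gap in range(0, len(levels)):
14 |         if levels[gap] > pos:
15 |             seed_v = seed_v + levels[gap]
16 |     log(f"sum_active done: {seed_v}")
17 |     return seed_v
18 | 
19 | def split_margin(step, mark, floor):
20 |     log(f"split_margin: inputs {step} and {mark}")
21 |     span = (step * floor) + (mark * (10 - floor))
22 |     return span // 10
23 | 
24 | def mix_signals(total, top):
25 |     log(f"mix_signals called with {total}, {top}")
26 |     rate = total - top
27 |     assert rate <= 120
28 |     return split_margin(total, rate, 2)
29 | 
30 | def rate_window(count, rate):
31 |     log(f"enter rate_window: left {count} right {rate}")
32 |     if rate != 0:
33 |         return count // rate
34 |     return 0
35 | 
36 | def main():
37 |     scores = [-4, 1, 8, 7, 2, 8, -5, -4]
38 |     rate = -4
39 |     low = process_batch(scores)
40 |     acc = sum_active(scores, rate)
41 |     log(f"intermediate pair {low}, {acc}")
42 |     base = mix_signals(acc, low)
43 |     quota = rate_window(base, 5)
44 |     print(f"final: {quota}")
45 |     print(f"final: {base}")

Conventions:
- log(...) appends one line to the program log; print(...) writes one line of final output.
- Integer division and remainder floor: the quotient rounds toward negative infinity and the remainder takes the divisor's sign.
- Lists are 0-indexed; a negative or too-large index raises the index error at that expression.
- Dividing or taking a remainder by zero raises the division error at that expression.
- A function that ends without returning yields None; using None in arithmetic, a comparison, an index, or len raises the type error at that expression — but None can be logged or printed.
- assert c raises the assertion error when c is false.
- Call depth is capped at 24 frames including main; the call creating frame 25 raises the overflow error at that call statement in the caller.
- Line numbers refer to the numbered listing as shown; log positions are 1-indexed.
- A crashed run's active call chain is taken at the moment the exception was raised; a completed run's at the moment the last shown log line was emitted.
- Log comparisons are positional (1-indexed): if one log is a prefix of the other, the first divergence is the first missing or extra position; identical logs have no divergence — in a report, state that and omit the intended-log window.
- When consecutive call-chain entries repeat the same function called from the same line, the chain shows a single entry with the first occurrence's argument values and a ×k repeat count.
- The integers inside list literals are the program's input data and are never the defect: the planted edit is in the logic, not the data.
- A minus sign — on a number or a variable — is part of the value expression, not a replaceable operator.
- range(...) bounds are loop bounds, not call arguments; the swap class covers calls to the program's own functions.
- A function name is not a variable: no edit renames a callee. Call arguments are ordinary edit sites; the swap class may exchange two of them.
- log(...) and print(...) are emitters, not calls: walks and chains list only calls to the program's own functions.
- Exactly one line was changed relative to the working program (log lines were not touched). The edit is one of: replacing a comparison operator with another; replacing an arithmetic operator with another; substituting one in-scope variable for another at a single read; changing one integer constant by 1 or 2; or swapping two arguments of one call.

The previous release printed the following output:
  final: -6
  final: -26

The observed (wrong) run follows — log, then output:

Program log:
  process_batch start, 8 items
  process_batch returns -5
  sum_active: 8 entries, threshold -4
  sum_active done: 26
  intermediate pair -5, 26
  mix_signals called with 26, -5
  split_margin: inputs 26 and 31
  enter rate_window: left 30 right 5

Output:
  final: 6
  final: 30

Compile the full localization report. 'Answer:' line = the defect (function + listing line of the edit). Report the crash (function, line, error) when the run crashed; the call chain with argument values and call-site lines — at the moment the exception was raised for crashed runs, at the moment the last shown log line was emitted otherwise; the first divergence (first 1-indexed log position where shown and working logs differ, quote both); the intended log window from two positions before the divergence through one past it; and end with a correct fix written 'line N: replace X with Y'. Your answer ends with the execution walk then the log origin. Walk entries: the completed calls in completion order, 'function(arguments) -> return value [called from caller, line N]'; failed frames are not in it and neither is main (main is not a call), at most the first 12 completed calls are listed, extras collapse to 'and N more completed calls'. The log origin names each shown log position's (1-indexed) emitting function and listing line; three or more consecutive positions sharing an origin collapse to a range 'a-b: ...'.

Answer: the defect is in main at line 42.
Key fact: Log line 6 is where behavior first shows: 'mix_signals called with 26, -5' appears instead of 'mix_signals called with -5, 26'.
Call chain: main -> rate_window(30, 5) (called at line 43).
First divergence: at position 6 the run shows 'mix_signals called with 26, -5' where the working version logs 'mix_signals called with -5, 26'.
Intended log window:
  4: sum_active done: 26
  5: intermediate pair -5, 26
  6: mix_signals called with -5, 26
  7: split_margin: inputs -5 and -31
Execution walk:
  process_batch([-4, 1, 8, 7, 2, 8, -5, -4]) -> -5  [called from main, line 39]
  sum_active([-4, 1, 8, 7, 2, 8, -5, -4], -4) -> 26  [called from main, line 40]
  split_margin(26, 31, 2) -> 30  [called from mix_signals, line 28]
  mix_signals(26, -5) -> 30  [called from main, line 42]
  rate_window(30, 5) -> 6  [called from main, line 43]
Origin of each log line:
  1: from process_batch, line 2
  2: from process_batch, line 7
  3: from sum_active, line 11
  4: from sum_active, line 16
  5: from main, line 41
  6: from mix_signals, line 25
  7: from split_margin, line 20
  8: from rate_window, line 31
A correct fix: line 42: replace `mix_signals(acc, low)` with `mix_signals(low, acc)`.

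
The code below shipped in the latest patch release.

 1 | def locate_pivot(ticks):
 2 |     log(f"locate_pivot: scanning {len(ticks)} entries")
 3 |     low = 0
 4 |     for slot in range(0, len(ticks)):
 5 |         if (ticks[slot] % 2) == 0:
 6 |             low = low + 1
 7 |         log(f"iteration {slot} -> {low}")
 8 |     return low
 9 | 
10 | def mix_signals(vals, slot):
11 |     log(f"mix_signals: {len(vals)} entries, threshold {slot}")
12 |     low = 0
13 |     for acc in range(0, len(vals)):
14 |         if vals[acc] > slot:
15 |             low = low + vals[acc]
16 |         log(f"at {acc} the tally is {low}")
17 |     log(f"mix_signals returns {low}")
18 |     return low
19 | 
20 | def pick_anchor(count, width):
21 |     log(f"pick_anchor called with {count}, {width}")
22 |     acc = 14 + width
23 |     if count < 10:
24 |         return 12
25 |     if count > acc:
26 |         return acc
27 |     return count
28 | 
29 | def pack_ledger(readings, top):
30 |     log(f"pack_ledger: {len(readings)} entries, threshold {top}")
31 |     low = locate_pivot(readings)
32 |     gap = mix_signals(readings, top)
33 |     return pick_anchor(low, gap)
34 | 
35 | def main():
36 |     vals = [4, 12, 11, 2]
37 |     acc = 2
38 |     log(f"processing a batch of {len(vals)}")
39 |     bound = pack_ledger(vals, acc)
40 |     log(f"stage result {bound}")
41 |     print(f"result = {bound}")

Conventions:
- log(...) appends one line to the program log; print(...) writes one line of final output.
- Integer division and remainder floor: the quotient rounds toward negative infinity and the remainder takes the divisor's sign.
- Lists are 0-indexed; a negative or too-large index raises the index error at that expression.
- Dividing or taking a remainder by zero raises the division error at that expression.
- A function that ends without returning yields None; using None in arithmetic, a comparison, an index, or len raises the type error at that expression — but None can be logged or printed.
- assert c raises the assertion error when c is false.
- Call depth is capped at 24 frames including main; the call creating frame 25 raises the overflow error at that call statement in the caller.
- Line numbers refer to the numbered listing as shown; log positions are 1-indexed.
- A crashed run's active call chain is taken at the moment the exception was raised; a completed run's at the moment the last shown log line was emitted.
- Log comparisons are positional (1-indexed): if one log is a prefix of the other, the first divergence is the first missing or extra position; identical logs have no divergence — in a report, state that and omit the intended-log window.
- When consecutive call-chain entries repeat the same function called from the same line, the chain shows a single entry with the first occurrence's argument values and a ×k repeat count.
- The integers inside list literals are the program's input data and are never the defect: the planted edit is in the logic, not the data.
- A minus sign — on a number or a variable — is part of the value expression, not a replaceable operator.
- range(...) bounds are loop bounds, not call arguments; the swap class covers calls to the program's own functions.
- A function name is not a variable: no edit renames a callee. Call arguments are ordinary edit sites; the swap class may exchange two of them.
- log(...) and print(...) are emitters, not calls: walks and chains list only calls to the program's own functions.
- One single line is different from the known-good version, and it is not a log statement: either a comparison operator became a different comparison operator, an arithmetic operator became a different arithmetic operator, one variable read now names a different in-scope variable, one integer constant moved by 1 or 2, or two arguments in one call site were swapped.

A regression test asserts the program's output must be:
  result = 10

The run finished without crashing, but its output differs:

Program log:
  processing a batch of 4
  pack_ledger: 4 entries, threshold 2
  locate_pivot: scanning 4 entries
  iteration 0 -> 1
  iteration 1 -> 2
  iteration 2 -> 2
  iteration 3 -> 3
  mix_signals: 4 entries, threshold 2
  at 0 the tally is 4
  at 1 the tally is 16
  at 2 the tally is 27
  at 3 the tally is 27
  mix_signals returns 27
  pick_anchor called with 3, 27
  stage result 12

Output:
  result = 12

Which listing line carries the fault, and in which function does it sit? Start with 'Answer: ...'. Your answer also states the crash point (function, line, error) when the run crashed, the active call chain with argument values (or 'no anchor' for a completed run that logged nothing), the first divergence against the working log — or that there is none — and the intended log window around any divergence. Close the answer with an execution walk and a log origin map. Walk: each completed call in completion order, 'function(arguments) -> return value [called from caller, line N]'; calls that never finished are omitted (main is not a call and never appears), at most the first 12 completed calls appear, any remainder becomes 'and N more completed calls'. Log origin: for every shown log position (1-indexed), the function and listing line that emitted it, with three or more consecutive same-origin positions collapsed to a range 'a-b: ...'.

Answer: the defect is in pick_anchor at line 24.
Key observation: Log line 15 is where behavior first shows: 'stage result 12' appears instead of 'stage result 10'.
Call chain: main.
First divergence: position 15 — the shown line 'stage result 12' should read 'stage result 10'.
Intended log window:
  13: mix_signals returns 27
  14: pick_anchor called with 3, 27
  15: stage result 10
Execution walk:
  locate_pivot([4, 12, 11, 2]) -> 3  [called from pack_ledger, line 31]
  mix_signals([4, 12, 11, 2], 2) -> 27  [called from pack_ledger, line 32]
  pick_anchor(3, 27) -> 12  [called from pack_ledger, line 33]
  pack_ledger([4, 12, 11, 2], 2) -> 12  [called from main, line 39]
Log origin:
  1: emitted by main (line 38)
  2: emitted by pack_ledger (line 30)
  3: emitted by locate_pivot (line 2)
  4-7: emitted by locate_pivot (line 7)
  8: emitted by mix_signals (line 11)
  9-12: emitted by mix_signals (line 16)
  13: emitted by mix_signals (line 17)
  14: emitted by pick_anchor (line 21)
  15: emitted by main (line 40)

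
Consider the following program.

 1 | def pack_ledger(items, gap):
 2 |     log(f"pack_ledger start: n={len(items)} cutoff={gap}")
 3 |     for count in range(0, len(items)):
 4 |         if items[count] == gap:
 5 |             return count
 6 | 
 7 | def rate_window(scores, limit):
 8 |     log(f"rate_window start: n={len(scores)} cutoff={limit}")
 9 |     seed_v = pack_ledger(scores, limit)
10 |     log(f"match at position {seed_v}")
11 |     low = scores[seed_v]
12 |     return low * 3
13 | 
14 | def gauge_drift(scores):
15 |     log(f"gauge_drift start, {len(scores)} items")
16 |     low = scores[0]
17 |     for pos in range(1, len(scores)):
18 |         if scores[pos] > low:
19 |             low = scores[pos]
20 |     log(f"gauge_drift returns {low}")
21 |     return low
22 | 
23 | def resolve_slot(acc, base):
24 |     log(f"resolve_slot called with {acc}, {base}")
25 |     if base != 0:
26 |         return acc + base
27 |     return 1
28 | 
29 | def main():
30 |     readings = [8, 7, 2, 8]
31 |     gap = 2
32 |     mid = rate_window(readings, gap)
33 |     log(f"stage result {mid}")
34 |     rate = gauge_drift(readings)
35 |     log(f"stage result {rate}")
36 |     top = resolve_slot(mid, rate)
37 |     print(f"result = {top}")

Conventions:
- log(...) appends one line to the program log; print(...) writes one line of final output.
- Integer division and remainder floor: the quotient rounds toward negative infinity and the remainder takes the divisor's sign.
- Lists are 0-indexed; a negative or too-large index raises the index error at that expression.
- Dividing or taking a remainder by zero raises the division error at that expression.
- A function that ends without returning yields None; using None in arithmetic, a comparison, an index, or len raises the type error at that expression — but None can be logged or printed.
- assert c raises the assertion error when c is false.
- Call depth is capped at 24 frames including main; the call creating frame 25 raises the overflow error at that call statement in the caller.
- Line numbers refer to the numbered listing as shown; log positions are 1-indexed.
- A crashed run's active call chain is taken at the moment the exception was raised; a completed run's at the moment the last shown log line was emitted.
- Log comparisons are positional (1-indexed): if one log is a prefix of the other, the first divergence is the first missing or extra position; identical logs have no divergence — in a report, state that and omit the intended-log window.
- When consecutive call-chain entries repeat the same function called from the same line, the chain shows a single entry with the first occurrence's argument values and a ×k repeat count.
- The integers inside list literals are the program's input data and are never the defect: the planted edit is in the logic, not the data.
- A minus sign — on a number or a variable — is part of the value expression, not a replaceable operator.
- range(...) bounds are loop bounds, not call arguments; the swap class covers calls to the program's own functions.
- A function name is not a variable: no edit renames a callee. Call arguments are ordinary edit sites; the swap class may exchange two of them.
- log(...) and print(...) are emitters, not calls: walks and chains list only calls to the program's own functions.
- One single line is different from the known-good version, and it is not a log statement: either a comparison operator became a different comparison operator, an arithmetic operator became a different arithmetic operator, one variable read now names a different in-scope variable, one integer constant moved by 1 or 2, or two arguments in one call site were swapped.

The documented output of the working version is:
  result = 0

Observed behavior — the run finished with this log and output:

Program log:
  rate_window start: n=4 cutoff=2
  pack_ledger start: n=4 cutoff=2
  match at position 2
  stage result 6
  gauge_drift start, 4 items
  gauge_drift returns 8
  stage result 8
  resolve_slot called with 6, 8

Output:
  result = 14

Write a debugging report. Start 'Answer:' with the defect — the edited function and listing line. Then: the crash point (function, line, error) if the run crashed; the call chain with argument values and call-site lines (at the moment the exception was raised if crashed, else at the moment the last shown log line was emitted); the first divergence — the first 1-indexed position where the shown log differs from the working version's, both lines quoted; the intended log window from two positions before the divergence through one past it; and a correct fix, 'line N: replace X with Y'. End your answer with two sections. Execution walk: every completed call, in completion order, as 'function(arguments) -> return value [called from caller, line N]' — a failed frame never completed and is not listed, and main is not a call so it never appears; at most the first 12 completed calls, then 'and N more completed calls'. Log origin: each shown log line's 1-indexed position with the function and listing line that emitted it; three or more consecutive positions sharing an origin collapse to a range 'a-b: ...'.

Answer: the defect is in resolve_slot at line 26.
Key observation: Log streams are identical — the defect surfaces only in the printed output.
Call chain: main -> resolve_slot(6, 8) (called at line 36).
First divergence: none — the logs agree in full.
Execution walk:
  pack_ledger([8, 7, 2, 8], 2) -> 2  [called from rate_window, line 9]
  rate_window([8, 7, 2, 8], 2) -> 6  [called from main, line 32]
  gauge_drift([8, 7, 2, 8]) -> 8  [called from main, line 34]
  resolve_slot(6, 8) -> 14  [called from main, line 36]
Log origin:
  1: logged in rate_window at line 8
  2: logged in pack_ledger at line 2
  3: logged in rate_window at line 10
  4: logged in main at line 33
  5: logged in gauge_drift at line 15
  6: logged in gauge_drift at line 20
  7: logged in main at line 35
  8: logged in resolve_slot at line 24
A correct fix: line 26: replace `+` with `//`.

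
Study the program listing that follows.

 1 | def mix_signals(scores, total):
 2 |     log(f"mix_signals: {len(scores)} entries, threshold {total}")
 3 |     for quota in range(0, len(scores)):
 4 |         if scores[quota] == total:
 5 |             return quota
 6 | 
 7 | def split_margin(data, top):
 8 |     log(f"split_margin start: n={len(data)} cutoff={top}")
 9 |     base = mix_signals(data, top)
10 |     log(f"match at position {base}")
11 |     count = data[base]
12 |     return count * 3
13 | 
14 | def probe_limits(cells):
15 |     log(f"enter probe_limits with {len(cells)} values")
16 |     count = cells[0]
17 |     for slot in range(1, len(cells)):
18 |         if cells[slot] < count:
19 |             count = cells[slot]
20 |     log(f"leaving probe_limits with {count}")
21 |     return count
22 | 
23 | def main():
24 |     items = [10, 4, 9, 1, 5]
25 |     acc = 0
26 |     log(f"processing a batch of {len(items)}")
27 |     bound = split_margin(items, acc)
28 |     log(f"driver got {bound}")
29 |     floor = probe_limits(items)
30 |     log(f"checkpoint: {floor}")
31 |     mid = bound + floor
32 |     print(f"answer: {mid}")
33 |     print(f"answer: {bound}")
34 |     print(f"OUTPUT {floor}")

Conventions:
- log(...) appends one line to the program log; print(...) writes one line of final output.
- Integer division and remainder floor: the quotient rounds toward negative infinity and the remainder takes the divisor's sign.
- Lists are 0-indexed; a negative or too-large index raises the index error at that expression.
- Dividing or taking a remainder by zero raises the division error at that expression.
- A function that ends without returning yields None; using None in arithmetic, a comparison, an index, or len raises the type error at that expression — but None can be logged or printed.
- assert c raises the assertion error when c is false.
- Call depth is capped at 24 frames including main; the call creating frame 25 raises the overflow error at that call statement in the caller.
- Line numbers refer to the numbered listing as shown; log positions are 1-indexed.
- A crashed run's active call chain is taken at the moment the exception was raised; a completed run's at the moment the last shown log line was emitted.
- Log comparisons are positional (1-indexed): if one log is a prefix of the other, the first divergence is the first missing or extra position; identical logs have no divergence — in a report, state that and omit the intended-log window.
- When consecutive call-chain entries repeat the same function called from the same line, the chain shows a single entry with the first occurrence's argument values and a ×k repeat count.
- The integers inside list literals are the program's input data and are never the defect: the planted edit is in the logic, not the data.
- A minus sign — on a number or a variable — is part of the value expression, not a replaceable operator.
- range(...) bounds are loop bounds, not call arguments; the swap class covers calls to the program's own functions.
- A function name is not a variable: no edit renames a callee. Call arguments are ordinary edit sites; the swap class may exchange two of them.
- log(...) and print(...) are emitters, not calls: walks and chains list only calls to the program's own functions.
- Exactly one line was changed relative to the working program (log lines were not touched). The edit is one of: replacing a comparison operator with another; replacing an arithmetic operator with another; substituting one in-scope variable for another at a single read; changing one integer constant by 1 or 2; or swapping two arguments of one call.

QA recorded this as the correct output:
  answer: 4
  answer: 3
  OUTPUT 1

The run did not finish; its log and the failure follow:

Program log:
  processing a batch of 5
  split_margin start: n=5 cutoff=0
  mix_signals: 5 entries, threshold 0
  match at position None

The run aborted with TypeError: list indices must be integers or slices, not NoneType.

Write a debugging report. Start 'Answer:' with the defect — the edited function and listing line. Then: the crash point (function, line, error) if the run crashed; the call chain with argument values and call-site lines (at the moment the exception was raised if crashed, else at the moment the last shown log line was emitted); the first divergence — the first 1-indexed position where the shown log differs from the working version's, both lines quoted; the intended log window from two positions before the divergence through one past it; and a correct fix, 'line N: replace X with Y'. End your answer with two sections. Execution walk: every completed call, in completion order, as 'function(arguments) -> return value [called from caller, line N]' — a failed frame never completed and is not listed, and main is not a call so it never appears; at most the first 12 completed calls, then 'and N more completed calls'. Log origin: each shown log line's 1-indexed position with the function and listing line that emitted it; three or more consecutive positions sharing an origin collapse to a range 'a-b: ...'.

Answer: the defect is in main at line 25.
Core observation: The log first diverges at position 2: the faulty run prints 'split_margin start: n=5 cutoff=0' where the working version prints 'split_margin start: n=5 cutoff=1'.
Crash: split_margin, line 11, TypeError.
Call chain: main -> split_margin([10, 4, 9, 1, 5], 0) (called at line 27).
First divergence: at position 2 the run shows 'split_margin start: n=5 cutoff=0' where the working version logs 'split_margin start: n=5 cutoff=1'.
Intended log window:
  1: processing a batch of 5
  2: split_margin start: n=5 cutoff=1
  3: mix_signals: 5 entries, threshold 1
Execution walk:
  mix_signals([10, 4, 9, 1, 5], 0) -> None  [called from split_margin, line 9]
Log origin:
  1: logged in main at line 26
  2: logged in split_margin at line 8
  3: logged in mix_signals at line 2
  4: logged in split_margin at line 10
A correct fix: line 25: replace `0` with `1`.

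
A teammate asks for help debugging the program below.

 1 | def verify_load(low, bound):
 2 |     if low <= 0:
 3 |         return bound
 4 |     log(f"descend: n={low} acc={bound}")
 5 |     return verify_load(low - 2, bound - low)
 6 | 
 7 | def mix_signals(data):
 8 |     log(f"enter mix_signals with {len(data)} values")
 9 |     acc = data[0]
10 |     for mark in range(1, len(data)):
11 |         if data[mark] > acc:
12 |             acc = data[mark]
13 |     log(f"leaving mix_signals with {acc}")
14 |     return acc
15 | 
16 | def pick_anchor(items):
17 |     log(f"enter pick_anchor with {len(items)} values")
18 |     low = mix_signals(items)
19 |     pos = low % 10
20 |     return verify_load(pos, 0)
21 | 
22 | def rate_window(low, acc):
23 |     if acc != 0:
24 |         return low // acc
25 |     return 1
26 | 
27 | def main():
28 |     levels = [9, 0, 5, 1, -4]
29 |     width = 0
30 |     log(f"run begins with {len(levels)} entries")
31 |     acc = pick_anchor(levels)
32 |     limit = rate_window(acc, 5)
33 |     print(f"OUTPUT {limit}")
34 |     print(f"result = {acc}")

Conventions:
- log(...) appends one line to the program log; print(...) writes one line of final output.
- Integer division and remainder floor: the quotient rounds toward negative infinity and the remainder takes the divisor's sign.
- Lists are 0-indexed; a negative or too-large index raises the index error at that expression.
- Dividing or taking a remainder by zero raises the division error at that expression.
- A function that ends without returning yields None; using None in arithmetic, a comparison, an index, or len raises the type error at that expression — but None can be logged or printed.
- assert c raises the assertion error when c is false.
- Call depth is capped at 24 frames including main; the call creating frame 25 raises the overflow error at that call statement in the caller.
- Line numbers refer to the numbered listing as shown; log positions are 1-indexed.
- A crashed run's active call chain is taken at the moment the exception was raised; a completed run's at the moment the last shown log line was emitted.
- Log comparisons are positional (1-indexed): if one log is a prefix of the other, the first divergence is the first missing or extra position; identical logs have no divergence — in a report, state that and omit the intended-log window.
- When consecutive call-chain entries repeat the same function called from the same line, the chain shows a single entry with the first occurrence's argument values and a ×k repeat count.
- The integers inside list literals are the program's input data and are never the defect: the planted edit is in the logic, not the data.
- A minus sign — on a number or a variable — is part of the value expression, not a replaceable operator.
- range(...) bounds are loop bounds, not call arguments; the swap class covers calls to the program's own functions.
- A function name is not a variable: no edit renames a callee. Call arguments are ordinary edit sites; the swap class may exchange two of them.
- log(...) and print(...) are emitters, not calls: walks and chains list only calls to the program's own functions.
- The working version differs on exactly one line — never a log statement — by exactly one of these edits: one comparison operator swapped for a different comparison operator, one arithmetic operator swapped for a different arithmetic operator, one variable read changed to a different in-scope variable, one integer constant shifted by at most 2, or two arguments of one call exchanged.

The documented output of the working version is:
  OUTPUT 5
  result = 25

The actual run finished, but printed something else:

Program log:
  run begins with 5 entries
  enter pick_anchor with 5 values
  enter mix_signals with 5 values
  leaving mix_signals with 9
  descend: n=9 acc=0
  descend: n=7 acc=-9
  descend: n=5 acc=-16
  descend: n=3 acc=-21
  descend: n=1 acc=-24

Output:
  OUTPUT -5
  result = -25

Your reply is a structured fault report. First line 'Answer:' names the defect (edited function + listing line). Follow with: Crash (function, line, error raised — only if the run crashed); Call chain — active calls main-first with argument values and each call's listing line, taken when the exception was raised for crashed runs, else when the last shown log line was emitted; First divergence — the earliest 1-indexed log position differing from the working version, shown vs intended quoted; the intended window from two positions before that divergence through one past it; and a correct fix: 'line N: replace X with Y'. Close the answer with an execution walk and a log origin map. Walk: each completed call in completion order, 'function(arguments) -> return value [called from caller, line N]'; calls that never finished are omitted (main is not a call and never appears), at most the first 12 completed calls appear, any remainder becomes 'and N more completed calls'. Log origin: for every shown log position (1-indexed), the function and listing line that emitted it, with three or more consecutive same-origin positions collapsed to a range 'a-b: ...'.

Answer: the defect is in verify_load at line 5.
Core observation: At log position 6 the runs split — shown 'descend: n=7 acc=-9', but the working version logs 'descend: n=7 acc=9'.
Call chain: main -> pick_anchor([9, 0, 5, 1, -4]) (called at line 31) -> verify_load(9, 0) (called at line 20) -> verify_load(7, -9) (called at line 5) ×4.
First divergence: position 6 — shown 'descend: n=7 acc=-9', intended 'descend: n=7 acc=9'.
Intended log window:
  4: leaving mix_signals with 9
  5: descend: n=9 acc=0
  6: descend: n=7 acc=9
  7: descend: n=5 acc=16
Execution walk:
  mix_signals([9, 0, 5, 1, -4]) -> 9  [called from pick_anchor, line 18]
  verify_load(-1, -25) -> -25  [called from verify_load, line 5]
  verify_load(1, -24) -> -25  [called from verify_load, line 5]
  verify_load(3, -21) -> -25  [called from verify_load, line 5]
  verify_load(5, -16) -> -25  [called from verify_load, line 5]
  verify_load(7, -9) -> -25  [called from verify_load, line 5]
  verify_load(9, 0) -> -25  [called from pick_anchor, line 20]
  pick_anchor([9, 0, 5, 1, -4]) -> -25  [called from main, line 31]
  rate_window(-25, 5) -> -5  [called from main, line 32]
Log origins:
  1: logged in main at line 30
  2: logged in pick_anchor at line 17
  3: logged in mix_signals at line 8
  4: logged in mix_signals at line 13
  5-9: logged in verify_load at line 4
A correct fix: line 5: replace `bound - low` with `bound + low`.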